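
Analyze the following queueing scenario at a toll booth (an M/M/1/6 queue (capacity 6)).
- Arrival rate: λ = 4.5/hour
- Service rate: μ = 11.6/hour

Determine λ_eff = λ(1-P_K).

ρ = λ/μ = 4.5/11.6 = 0.38793
P₀ = (1-ρ)/(1-ρ^(K+1)) = (1-0.38793)/(1-0.38793^7) = 0.6121/0.9987 = 0.6129
P_K = P₀×ρ^K = 0.6129 × 0.38793^6 = 0.6129 × 0.003408 = 0.002089
λ_eff = λ(1-P_K) = 4.5 × (1 - 0.002089) = 4.5 × 0.99791 = 4.4906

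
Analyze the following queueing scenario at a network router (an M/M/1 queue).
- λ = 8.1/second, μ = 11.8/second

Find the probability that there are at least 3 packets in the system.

ρ = λ/μ = 8.1/11.8 = 0.68644
P(N ≥ n) = ρⁿ
P(N ≥ 3) = 0.68644^3
P(N ≥ 3) = 0.3235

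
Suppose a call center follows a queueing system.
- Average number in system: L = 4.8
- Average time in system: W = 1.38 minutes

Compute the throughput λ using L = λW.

Little's Law: L = λW, so λ = L/W
λ = 4.8/1.38 = 3.4783 calls/minute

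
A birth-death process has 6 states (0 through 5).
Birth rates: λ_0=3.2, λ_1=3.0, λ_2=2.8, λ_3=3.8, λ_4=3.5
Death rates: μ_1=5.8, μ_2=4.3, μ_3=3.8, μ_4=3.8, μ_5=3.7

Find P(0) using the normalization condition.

Ratios P(n)/P(0) = (λ₀···λₙ₋₁)/(μ₁···μₙ):
P(1)/P(0) = (3.2)/(5.8) = 0.55172
P(2)/P(0) = (3.2×3.0)/(5.8×4.3) = 0.38492
P(3)/P(0) = (3.2×3.0×2.8)/(5.8×4.3×3.8) = 0.28363
P(4)/P(0) = (3.2×3.0×2.8×3.8)/(5.8×4.3×3.8×3.8) = 0.28363
P(5)/P(0) = (3.2×3.0×2.8×3.8×3.5)/(5.8×4.3×3.8×3.8×3.7) = 0.26830

Normalization: ∑ P(n) = 1
P(0) × (1.0000 + 0.55172 + 0.38492 + 0.28363 + 0.28363 + 0.26830) = 1
P(0) × 2.7722 = 1
P(0) = 1/2.7722 = 0.3607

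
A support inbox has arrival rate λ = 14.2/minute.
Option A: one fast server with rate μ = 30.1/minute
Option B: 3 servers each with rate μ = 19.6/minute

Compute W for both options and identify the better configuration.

Option A: single server μ = 30.1 (M/M/1)
  ρ_A = 14.2/30.1 = 0.4718
  W_A = 1/(μ-λ) = 1/(30.1-14.2) = 1/15.90 = 0.06289

Option B: 3 servers μ = 19.6 (M/M/3)
  ρ_B = λ/(cμ) = 14.2/(3×19.6) = 0.2415
  Offered load a = λ/μ = cρ = 14.2/19.6 = 0.7245
  P₀ = [ Σₙ₌₀^2 aⁿ/n! + a^3/(3!(1-ρ)) ]⁻¹
  Σ = a^0/0! + a^1/1! + a^2/2! = 1.0000 + 0.7245 + 0.2624 = 1.9869
  a^3/(3!(1-ρ)) = 0.3803/(6 × 0.7585) = 0.08356
  P₀ = 1/(1.9869 + 0.08356) = 0.4830
  Lq = P₀·a^3·ρ / (3!(1-ρ)²) = 0.4830 × 0.3803 × 0.2415 / (6 × 0.5753) = 0.01285
  Wq_B = Lq/λ = 0.01284897/14.2 = 0.000904857
  W_B = Wq_B + 1/μ = 0.000904857 + 0.0510204 = 0.05193

Since W_B = 0.05193 < W_A = 0.06289, Option B (multiple servers) has the shorter time in system.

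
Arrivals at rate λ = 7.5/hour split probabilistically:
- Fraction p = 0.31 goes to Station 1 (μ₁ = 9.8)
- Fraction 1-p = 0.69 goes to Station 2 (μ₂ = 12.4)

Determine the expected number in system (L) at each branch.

Effective rates: λ₁ = 7.5×0.31 = 2.325, λ₂ = 7.5×0.69 = 5.175
Station 1: ρ₁ = 2.325/9.8 = 0.2372, L₁ = ρ₁/(1-ρ₁) = 0.2372/(1-0.2372) = 0.3110
Station 2: ρ₂ = 5.175/12.4 = 0.41734, L₂ = ρ₂/(1-ρ₂) = 0.41734/(1-0.41734) = 0.7163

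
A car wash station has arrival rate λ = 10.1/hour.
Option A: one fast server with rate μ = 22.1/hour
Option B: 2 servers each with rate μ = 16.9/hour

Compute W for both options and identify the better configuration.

Option A: single server μ = 22.1 (M/M/1)
  ρ_A = 10.1/22.1 = 0.4570
  W_A = 1/(μ-λ) = 1/(22.1-10.1) = 1/12.00 = 0.08333

Option B: 2 servers μ = 16.9 (M/M/2)
  ρ_B = λ/(cμ) = 10.1/(2×16.9) = 0.2988
  Offered load a = λ/μ = cρ = 10.1/16.9 = 0.5976
  P₀ = [ Σₙ₌₀^1 aⁿ/n! + a^2/(2!(1-ρ)) ]⁻¹
  Σ = a^0/0! + a^1/1! = 1.0000 + 0.5976 = 1.5976
  a^2/(2!(1-ρ)) = 0.3572/(2 × 0.7012) = 0.2547
  P₀ = 1/(1.5976 + 0.2547) = 0.5399
  Lq = P₀·a^2·ρ / (2!(1-ρ)²) = 0.5399 × 0.3572 × 0.2988 / (2 × 0.4917) = 0.05860
  Wq_B = Lq/λ = 0.05860/10.1 = 0.005802
  W_B = Wq_B + 1/μ = 0.005802 + 0.05917 = 0.06497

Since W_B = 0.06497 < W_A = 0.08333, Option B (multiple servers) has the shorter time in system.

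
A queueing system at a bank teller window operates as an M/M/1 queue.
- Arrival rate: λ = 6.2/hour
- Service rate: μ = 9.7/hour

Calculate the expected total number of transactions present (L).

ρ = λ/μ = 6.2/9.7 = 0.6392
For M/M/1: L = λ/(μ-λ)
L = 6.2/(9.7-6.2) = 6.2/3.50
L = 1.7714 transactions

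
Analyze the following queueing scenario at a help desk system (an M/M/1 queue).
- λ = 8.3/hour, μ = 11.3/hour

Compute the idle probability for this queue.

ρ = λ/μ = 8.3/11.3 = 0.7345
P(0) = 1 - ρ = 1 - 0.7345 = 0.2655
The server is idle 26.55% of the time.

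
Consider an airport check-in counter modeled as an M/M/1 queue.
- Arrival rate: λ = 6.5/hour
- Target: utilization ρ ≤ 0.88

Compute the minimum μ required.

ρ = λ/μ, so μ = λ/ρ
μ ≥ 6.5/0.88 = 7.3864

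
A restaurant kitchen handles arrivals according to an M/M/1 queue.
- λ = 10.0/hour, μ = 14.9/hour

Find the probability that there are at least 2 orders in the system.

ρ = λ/μ = 10.0/14.9 = 0.6711
P(N ≥ n) = ρⁿ
P(N ≥ 2) = 0.6711^2
P(N ≥ 2) = 0.4504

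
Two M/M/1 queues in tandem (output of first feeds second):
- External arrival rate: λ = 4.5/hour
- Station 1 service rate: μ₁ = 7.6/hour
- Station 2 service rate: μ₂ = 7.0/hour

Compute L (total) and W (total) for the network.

By Jackson's theorem, each station behaves as independent M/M/1.
Station 1: ρ₁ = 4.5/7.6 = 0.5921, L₁ = ρ₁/(1-ρ₁) = λ/(μ₁-λ) = 4.5/3.10 = 1.4516
Station 2: ρ₂ = 4.5/7.0 = 0.6429, L₂ = ρ₂/(1-ρ₂) = λ/(μ₂-λ) = 4.5/2.50 = 1.8000
Total: L = L₁ + L₂ = 1.4516 + 1.8000 = 3.2516
W = L/λ = 3.2516/4.5 = 0.7226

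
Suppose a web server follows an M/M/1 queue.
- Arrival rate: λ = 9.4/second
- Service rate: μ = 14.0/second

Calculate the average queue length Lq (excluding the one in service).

ρ = λ/μ = 9.4/14.0 = 0.6714
For M/M/1: Lq = λ²/(μ(μ-λ))
Lq = 88.36/(14.0 × 4.60)
Lq = 1.3720 requests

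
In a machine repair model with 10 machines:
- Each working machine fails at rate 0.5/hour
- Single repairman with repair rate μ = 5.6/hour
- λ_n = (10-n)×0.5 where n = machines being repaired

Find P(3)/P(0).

P(3)/P(0) = ∏_{i=0}^{3-1} λ_i/μ_{i+1}
= (10-0)×0.5/5.6 × (10-1)×0.5/5.6 × (10-2)×0.5/5.6
= 0.5125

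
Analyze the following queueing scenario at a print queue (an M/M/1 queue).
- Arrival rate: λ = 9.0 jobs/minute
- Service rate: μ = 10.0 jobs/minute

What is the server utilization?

Server utilization: ρ = λ/μ
ρ = 9.0/10.0 = 0.9000
The server is busy 90.00% of the time.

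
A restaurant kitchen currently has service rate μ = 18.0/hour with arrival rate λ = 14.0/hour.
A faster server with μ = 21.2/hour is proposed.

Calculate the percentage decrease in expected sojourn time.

System 1: ρ₁ = 14.0/18.0 = 0.7778, W₁ = 1/(18.0-14.0) = 0.2500
System 2: ρ₂ = 14.0/21.2 = 0.6604, W₂ = 1/(21.2-14.0) = 0.1389
Improvement: (W₁-W₂)/W₁ = (0.2500-0.1389)/0.2500 = 44.44%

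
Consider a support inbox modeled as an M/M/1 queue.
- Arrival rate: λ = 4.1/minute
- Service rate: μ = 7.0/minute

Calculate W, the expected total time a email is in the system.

First, compute utilization: ρ = λ/μ = 4.1/7.0 = 0.5857
For M/M/1: W = 1/(μ-λ)
W = 1/(7.0-4.1) = 1/2.90
W = 0.3448 minutes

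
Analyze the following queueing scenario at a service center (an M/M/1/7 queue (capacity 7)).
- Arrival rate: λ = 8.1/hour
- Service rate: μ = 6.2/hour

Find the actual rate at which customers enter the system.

ρ = λ/μ = 8.1/6.2 = 1.30645
P₀ = (1-ρ)/(1-ρ^(K+1)) = (1-1.30645)/(1-1.30645^8) = -0.3064/-7.4868 = 0.04093
P_K = P₀×ρ^K = 0.04093 × 1.30645^7 = 0.04093 × 6.4961 = 0.2659
λ_eff = λ(1-P_K) = 8.1 × (1 - 0.2659) = 8.1 × 0.7341 = 5.9462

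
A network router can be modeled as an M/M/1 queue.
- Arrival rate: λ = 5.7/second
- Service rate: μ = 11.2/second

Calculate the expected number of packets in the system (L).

ρ = λ/μ = 5.7/11.2 = 0.5089
For M/M/1: L = λ/(μ-λ)
L = 5.7/(11.2-5.7) = 5.7/5.50
L = 1.0364 packets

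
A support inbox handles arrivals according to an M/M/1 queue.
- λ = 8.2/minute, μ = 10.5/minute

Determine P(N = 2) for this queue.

ρ = λ/μ = 8.2/10.5 = 0.7810
P(n) = (1-ρ)ρⁿ
P(2) = (1-0.7810) × 0.7810^2
P(2) = 0.2190 × 0.6100
P(2) = 0.1336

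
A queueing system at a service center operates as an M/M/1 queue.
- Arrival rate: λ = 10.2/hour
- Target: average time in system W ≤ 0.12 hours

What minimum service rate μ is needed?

For M/M/1: W = 1/(μ-λ)
Need W ≤ 0.12, so 1/(μ-λ) ≤ 0.12
μ - λ ≥ 1/0.12 = 8.3333
μ ≥ 10.2 + 8.3333 = 18.5333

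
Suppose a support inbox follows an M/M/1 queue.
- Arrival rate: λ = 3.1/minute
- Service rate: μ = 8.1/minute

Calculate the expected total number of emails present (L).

ρ = λ/μ = 3.1/8.1 = 0.3827
For M/M/1: L = λ/(μ-λ)
L = 3.1/(8.1-3.1) = 3.1/5.00
L = 0.6200 emails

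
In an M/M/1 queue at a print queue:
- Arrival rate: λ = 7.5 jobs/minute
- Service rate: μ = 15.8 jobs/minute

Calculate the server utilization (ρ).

Server utilization: ρ = λ/μ
ρ = 7.5/15.8 = 0.4747
The server is busy 47.47% of the time.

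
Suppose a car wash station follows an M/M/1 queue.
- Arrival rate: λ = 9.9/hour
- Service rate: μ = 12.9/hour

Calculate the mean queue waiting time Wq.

First, compute utilization: ρ = λ/μ = 9.9/12.9 = 0.7674
For M/M/1: Wq = λ/(μ(μ-λ))
Wq = 9.9/(12.9 × (12.9-9.9))
Wq = 9.9/(12.9 × 3.00)
Wq = 0.2558 hours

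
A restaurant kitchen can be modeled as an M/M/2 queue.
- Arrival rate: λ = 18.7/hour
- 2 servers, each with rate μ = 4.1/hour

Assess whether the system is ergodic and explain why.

Stability requires ρ = λ/(cμ) < 1
ρ = 18.7/(2 × 4.1) = 18.7/8.20 = 2.2805
Since 2.2805 ≥ 1, the system is UNSTABLE.
Need c > λ/μ = 18.7/4.1 = 4.56.
Minimum servers needed: c = 5.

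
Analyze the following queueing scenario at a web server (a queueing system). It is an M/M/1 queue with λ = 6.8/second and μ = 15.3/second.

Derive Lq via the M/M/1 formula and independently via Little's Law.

Method 1 (direct): Lq = λ²/(μ(μ-λ)) = 46.24/(15.3 × 8.50) = 0.3556

Method 2 (Little's Law):
W = 1/(μ-λ) = 1/8.50 = 0.11765
Wq = W - 1/μ = 0.11765 - 0.065359 = 0.05229
Lq = λWq = 6.8 × 0.05229 = 0.3556 ✔ (matches Method 1)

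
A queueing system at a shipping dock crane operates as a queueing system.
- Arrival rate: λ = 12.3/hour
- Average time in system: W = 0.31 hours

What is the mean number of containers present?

Little's Law: L = λW
L = 12.3 × 0.31 = 3.8130 containers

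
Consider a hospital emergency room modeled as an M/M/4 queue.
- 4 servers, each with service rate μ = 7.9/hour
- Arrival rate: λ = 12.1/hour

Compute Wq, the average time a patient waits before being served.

Traffic intensity: ρ = λ/(cμ) = 12.1/(4×7.9) = 0.3829
Since ρ = 0.3829 < 1, system is stable.
Offered load a = λ/μ = cρ = 12.1/7.9 = 1.5316
P₀ = [ Σₙ₌₀^3 aⁿ/n! + a^4/(4!(1-ρ)) ]⁻¹
Σ = a^0/0! + a^1/1! + a^2/2! + a^3/3! = 1.0000 + 1.5316 + 1.1730 + 0.5989 = 4.3035
a^4/(4!(1-ρ)) = 5.5034/(24 × 0.6171) = 0.3716
P₀ = 1/(4.3035 + 0.3716) = 0.2139
Lq = P₀·a^4·ρ / (4!(1-ρ)²) = 0.2139 × 5.5034 × 0.3829 / (24 × 0.3808) = 0.04932
Wq = Lq/λ = 0.04932/12.1 = 0.004076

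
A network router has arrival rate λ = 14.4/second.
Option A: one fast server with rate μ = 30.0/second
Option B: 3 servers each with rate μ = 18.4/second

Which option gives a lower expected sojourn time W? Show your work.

Option A: single server μ = 30.0 (M/M/1)
  ρ_A = 14.4/30.0 = 0.4800
  W_A = 1/(μ-λ) = 1/(30.0-14.4) = 1/15.60 = 0.06410

Option B: 3 servers μ = 18.4 (M/M/3)
  ρ_B = λ/(cμ) = 14.4/(3×18.4) = 0.2609
  Offered load a = λ/μ = cρ = 14.4/18.4 = 0.7826
  P₀ = [ Σₙ₌₀^2 aⁿ/n! + a^3/(3!(1-ρ)) ]⁻¹
  Σ = a^0/0! + a^1/1! + a^2/2! = 1.0000 + 0.7826 + 0.3062 = 2.0888
  a^3/(3!(1-ρ)) = 0.4793/(6 × 0.7391) = 0.1081
  P₀ = 1/(2.0888 + 0.1081) = 0.4552
  Lq = P₀·a^3·ρ / (3!(1-ρ)²) = 0.45518 × 0.47933 × 0.26087 / (6 × 0.54631) = 0.01736
  Wq_B = Lq/λ = 0.017364/14.4 = 0.0012058
  W_B = Wq_B + 1/μ = 0.0012058 + 0.054348 = 0.05555

Since W_B = 0.05555 < W_A = 0.06410, Option B (multiple servers) has the shorter time in system.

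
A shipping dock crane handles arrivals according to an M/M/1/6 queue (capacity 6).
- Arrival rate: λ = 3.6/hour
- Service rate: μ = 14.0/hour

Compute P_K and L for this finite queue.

ρ = λ/μ = 3.6/14.0 = 0.25714
P₀ = (1-ρ)/(1-ρ^(K+1)) = (1-0.25714)/(1-0.25714^7) = 0.74286/0.99993 = 0.7429
P_K = P₀×ρ^K = 0.7429 × 0.25714^6 = 0.7429 × 0.0002891 = 0.0002148
Blocking probability P_6 = 0.0002148 (0.02148%)
L = ρ[1 - (K+1)ρ^K + Kρ^(K+1)] / [(1-ρ)(1-ρ^(K+1))]
L = 0.25714 × (1 - 7×0.0002891 + 6×0.00007433) / ((1 - 0.25714) × (1 - 0.00007433)) = 0.3456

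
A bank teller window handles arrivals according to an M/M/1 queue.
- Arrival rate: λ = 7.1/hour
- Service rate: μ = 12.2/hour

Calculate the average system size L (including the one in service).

ρ = λ/μ = 7.1/12.2 = 0.5820
For M/M/1: L = λ/(μ-λ)
L = 7.1/(12.2-7.1) = 7.1/5.10
L = 1.3922 transactions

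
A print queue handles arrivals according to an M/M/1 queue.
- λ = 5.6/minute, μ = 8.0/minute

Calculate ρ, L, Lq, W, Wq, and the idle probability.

Step 1: ρ = λ/μ = 5.6/8.0 = 0.7000
Step 2: L = λ/(μ-λ) = 5.6/2.40 = 2.3333
Step 3: Lq = λ²/(μ(μ-λ)) = 31.36/(8.0×2.40) = 1.6333
Step 4: W = 1/(μ-λ) = 1/2.40 = 0.416667
Step 5: Wq = λ/(μ(μ-λ)) = 5.6/(8.0×2.40) = 0.2917
Step 6: P(0) = 1-ρ = 0.3000
Verify: L = λW = 5.6×0.416667 = 2.3333 ✔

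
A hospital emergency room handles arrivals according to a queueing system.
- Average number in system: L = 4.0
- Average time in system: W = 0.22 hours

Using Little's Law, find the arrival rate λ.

Little's Law: L = λW, so λ = L/W
λ = 4.0/0.22 = 18.1818 patients/hour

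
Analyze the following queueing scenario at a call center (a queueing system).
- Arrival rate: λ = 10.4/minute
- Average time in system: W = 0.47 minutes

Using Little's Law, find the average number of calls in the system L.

Little's Law: L = λW
L = 10.4 × 0.47 = 4.8880 calls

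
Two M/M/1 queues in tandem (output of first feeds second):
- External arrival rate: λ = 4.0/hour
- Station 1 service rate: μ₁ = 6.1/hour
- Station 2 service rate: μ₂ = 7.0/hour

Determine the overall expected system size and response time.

By Jackson's theorem, each station behaves as independent M/M/1.
Station 1: ρ₁ = 4.0/6.1 = 0.6557, L₁ = ρ₁/(1-ρ₁) = λ/(μ₁-λ) = 4.0/2.10 = 1.9048
Station 2: ρ₂ = 4.0/7.0 = 0.5714, L₂ = ρ₂/(1-ρ₂) = λ/(μ₂-λ) = 4.0/3.00 = 1.3333
Total: L = L₁ + L₂ = 1.9048 + 1.3333 = 3.2381
W = L/λ = 3.2381/4.0 = 0.8095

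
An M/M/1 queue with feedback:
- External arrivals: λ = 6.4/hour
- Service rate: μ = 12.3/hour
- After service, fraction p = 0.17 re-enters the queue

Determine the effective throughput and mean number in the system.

Effective arrival rate: λ_eff = λ/(1-p) = 6.4/(1-0.17) = 6.4/0.83 = 7.7108
ρ = λ_eff/μ = 7.7108/12.3 = 0.6269
L = ρ/(1-ρ) = 0.6269/(1-0.6269) = 1.6802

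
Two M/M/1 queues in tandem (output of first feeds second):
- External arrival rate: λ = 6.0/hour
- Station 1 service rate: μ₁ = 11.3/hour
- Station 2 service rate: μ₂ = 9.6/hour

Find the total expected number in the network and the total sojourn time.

By Jackson's theorem, each station behaves as independent M/M/1.
Station 1: ρ₁ = 6.0/11.3 = 0.5310, L₁ = ρ₁/(1-ρ₁) = λ/(μ₁-λ) = 6.0/5.30 = 1.132075
Station 2: ρ₂ = 6.0/9.6 = 0.6250, L₂ = ρ₂/(1-ρ₂) = λ/(μ₂-λ) = 6.0/3.60 = 1.666667
Total: L = L₁ + L₂ = 1.132075 + 1.666667 = 2.7987
W = L/λ = 2.7987/6.0 = 0.4665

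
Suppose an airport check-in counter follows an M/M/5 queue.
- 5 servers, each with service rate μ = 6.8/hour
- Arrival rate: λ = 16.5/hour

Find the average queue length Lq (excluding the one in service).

Traffic intensity: ρ = λ/(cμ) = 16.5/(5×6.8) = 0.4853
Since ρ = 0.4853 < 1, system is stable.
Offered load a = λ/μ = cρ = 16.5/6.8 = 2.4265
P₀ = [ Σₙ₌₀^4 aⁿ/n! + a^5/(5!(1-ρ)) ]⁻¹
Σ = a^0/0! + a^1/1! + a^2/2! + a^3/3! + a^4/4! = 1.00000 + 2.42647 + 2.94388 + 2.38108 + 1.44440 = 10.1958
a^5/(5!(1-ρ)) = 84.1153/(120 × 0.5147) = 1.3619
P₀ = 1/(10.1958 + 1.3619) = 0.08652
Lq = P₀·a^5·ρ / (5!(1-ρ)²) = 0.08652 × 84.1153 × 0.4853 / (120 × 0.2649) = 0.1111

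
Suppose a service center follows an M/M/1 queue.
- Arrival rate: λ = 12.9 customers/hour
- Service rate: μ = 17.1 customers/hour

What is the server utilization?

Server utilization: ρ = λ/μ
ρ = 12.9/17.1 = 0.7544
The server is busy 75.44% of the time.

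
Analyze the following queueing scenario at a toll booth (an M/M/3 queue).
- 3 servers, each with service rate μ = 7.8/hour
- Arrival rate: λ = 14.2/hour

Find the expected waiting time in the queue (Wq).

Traffic intensity: ρ = λ/(cμ) = 14.2/(3×7.8) = 0.6068
Since ρ = 0.6068 < 1, system is stable.
Offered load a = λ/μ = cρ = 14.2/7.8 = 1.8205
P₀ = [ Σₙ₌₀^2 aⁿ/n! + a^3/(3!(1-ρ)) ]⁻¹
Σ = a^0/0! + a^1/1! + a^2/2! = 1.0000 + 1.8205 + 1.6571 = 4.4776
a^3/(3!(1-ρ)) = 6.033665/(6 × 0.3931624) = 2.5577
P₀ = 1/(4.4776 + 2.5577) = 0.1421
Lq = P₀·a^3·ρ / (3!(1-ρ)²) = 0.14214 × 6.0337 × 0.60684 / (6 × 0.15458) = 0.5611
Wq = Lq/λ = 0.56114/14.2 = 0.03952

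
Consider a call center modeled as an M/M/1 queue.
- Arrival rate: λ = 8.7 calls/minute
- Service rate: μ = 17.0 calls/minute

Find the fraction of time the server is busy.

Server utilization: ρ = λ/μ
ρ = 8.7/17.0 = 0.5118
The server is busy 51.18% of the time.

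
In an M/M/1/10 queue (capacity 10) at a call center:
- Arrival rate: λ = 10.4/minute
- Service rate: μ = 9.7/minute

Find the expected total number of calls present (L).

ρ = λ/μ = 10.4/9.7 = 1.072165
P₀ = (1-ρ)/(1-ρ^(K+1)) = (1-1.072165)/(1-1.072165^11) = -0.072165/-1.1522 = 0.06263
P_K = P₀×ρ^K = 0.06263 × 1.072165^10 = 0.06263 × 2.0073 = 0.1257
L = ρ[1 - (K+1)ρ^K + Kρ^(K+1)] / [(1-ρ)(1-ρ^(K+1))]
L = 1.072165 × (1 - 11×2.0073184 + 10×2.1521765) / ((1 - 1.072165) × (1 - 2.1521765)) = 5.6900 calls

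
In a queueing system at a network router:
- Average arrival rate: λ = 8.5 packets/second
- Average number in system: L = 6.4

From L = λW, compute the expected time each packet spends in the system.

Little's Law: L = λW, so W = L/λ
W = 6.4/8.5 = 0.7529 seconds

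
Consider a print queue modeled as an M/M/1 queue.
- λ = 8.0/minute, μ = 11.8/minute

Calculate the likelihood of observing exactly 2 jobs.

ρ = λ/μ = 8.0/11.8 = 0.6780
P(n) = (1-ρ)ρⁿ
P(2) = (1-0.6780) × 0.6780^2
P(2) = 0.3220 × 0.4597
P(2) = 0.1480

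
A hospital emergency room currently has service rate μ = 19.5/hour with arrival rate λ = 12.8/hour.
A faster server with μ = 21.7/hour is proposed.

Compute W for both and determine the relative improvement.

System 1: ρ₁ = 12.8/19.5 = 0.6564, W₁ = 1/(19.5-12.8) = 0.1493
System 2: ρ₂ = 12.8/21.7 = 0.5899, W₂ = 1/(21.7-12.8) = 0.1124
Improvement: (W₁-W₂)/W₁ = (0.1493-0.1124)/0.1493 = 24.72%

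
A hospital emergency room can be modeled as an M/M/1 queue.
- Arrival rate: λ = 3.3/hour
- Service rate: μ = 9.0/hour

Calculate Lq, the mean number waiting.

ρ = λ/μ = 3.3/9.0 = 0.3667
For M/M/1: Lq = λ²/(μ(μ-λ))
Lq = 10.89/(9.0 × 5.70)
Lq = 0.2123 patients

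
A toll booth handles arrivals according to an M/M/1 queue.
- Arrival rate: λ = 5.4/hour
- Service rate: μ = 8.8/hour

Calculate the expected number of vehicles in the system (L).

ρ = λ/μ = 5.4/8.8 = 0.6136
For M/M/1: L = λ/(μ-λ)
L = 5.4/(8.8-5.4) = 5.4/3.40
L = 1.5882 vehicles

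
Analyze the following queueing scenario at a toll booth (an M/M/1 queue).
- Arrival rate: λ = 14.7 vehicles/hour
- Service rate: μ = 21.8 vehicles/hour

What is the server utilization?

Server utilization: ρ = λ/μ
ρ = 14.7/21.8 = 0.6743
The server is busy 67.43% of the time.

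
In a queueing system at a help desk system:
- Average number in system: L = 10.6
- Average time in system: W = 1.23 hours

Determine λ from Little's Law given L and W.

Little's Law: L = λW, so λ = L/W
λ = 10.6/1.23 = 8.6179 tickets/hour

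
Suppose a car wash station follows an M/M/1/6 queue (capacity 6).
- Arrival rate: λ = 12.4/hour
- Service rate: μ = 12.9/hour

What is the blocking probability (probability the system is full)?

ρ = λ/μ = 12.4/12.9 = 0.96124
P₀ = (1-ρ)/(1-ρ^(K+1)) = (1-0.96124)/(1-0.96124^7) = 0.038760/0.24173 = 0.1603
P_K = P₀×ρ^K = 0.16034 × 0.96124^6 = 0.16034 × 0.78884 = 0.1265
Blocking probability = 12.65%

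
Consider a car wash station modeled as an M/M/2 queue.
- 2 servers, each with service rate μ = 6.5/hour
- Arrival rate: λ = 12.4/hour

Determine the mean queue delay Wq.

Traffic intensity: ρ = λ/(cμ) = 12.4/(2×6.5) = 0.9538
Since ρ = 0.9538 < 1, system is stable.
Offered load a = λ/μ = cρ = 12.4/6.5 = 1.9077
P₀ = [ Σₙ₌₀^1 aⁿ/n! + a^2/(2!(1-ρ)) ]⁻¹
Σ = a^0/0! + a^1/1! = 1.0000 + 1.9077 = 2.9077
a^2/(2!(1-ρ)) = 3.6393/(2 × 0.046154) = 39.4256
P₀ = 1/(2.9077 + 39.4256) = 0.02362
Lq = P₀·a^2·ρ / (2!(1-ρ)²) = 0.02362205 × 3.639290 × 0.9538462 / (2 × 0.002130178) = 19.2472
Wq = Lq/λ = 19.2472/12.4 = 1.5522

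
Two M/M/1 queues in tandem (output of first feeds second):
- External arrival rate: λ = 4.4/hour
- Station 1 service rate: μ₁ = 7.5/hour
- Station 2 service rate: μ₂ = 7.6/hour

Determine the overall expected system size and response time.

By Jackson's theorem, each station behaves as independent M/M/1.
Station 1: ρ₁ = 4.4/7.5 = 0.5867, L₁ = ρ₁/(1-ρ₁) = λ/(μ₁-λ) = 4.4/3.10 = 1.4194
Station 2: ρ₂ = 4.4/7.6 = 0.5789, L₂ = ρ₂/(1-ρ₂) = λ/(μ₂-λ) = 4.4/3.20 = 1.3750
Total: L = L₁ + L₂ = 1.4194 + 1.3750 = 2.7944
W = L/λ = 2.7944/4.4 = 0.6351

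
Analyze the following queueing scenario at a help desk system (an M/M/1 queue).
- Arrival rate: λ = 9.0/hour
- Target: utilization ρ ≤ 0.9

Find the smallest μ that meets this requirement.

ρ = λ/μ, so μ = λ/ρ
μ ≥ 9.0/0.9 = 10.0000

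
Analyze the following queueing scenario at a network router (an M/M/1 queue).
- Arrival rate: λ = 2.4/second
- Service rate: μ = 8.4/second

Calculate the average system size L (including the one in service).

ρ = λ/μ = 2.4/8.4 = 0.2857
For M/M/1: L = λ/(μ-λ)
L = 2.4/(8.4-2.4) = 2.4/6.00
L = 0.4000 packets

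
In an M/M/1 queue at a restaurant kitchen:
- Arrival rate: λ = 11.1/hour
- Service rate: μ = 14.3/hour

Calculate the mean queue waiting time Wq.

First, compute utilization: ρ = λ/μ = 11.1/14.3 = 0.7762
For M/M/1: Wq = λ/(μ(μ-λ))
Wq = 11.1/(14.3 × (14.3-11.1))
Wq = 11.1/(14.3 × 3.20)
Wq = 0.2426 hours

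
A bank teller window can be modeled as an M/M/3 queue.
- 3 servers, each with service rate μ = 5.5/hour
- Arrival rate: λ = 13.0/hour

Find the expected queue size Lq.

Traffic intensity: ρ = λ/(cμ) = 13.0/(3×5.5) = 0.7879
Since ρ = 0.7879 < 1, system is stable.
Offered load a = λ/μ = cρ = 13.0/5.5 = 2.3636
P₀ = [ Σₙ₌₀^2 aⁿ/n! + a^3/(3!(1-ρ)) ]⁻¹
Σ = a^0/0! + a^1/1! + a^2/2! = 1.0000 + 2.3636 + 2.7934 = 6.1570
a^3/(3!(1-ρ)) = 13.2051/(6 × 0.212121) = 10.3754
P₀ = 1/(6.1570 + 10.3754) = 0.06049
Lq = P₀·a^3·ρ / (3!(1-ρ)²) = 0.060487 × 13.2051 × 0.78788 / (6 × 0.044995) = 2.3310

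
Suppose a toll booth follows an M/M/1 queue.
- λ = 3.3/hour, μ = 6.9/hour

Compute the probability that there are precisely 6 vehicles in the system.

ρ = λ/μ = 3.3/6.9 = 0.47826
P(n) = (1-ρ)ρⁿ
P(6) = (1-0.47826) × 0.47826^6
P(6) = 0.52174 × 0.011967
P(6) = 0.006244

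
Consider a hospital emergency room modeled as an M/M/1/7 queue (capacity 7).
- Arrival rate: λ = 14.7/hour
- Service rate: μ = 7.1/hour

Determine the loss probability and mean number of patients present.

ρ = λ/μ = 14.7/7.1 = 2.07042
P₀ = (1-ρ)/(1-ρ^(K+1)) = (1-2.07042)/(1-2.07042^8) = -1.0704/-336.6507 = 0.003180
P_K = P₀×ρ^K = 0.0031796 × 2.07042^7 = 0.0031796 × 163.0832 = 0.5185
Blocking probability P_7 = 0.5185 (51.85%)
L = ρ[1 - (K+1)ρ^K + Kρ^(K+1)] / [(1-ρ)(1-ρ^(K+1))]
L = 2.07042 × (1 - 8×163.0832 + 7×337.6507) / ((1 - 2.07042) × (1 - 337.6507)) = 6.0896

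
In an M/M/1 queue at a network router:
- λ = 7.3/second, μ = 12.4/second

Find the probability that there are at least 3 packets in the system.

ρ = λ/μ = 7.3/12.4 = 0.5887
P(N ≥ n) = ρⁿ
P(N ≥ 3) = 0.5887^3
P(N ≥ 3) = 0.2040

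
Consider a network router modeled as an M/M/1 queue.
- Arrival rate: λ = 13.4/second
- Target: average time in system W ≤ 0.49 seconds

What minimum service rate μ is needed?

For M/M/1: W = 1/(μ-λ)
Need W ≤ 0.49, so 1/(μ-λ) ≤ 0.49
μ - λ ≥ 1/0.49 = 2.0408
μ ≥ 13.4 + 2.0408 = 15.4408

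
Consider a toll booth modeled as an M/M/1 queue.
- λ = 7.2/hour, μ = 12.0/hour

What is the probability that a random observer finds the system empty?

ρ = λ/μ = 7.2/12.0 = 0.6000
P(0) = 1 - ρ = 1 - 0.6000 = 0.4000
The server is idle 40.00% of the time.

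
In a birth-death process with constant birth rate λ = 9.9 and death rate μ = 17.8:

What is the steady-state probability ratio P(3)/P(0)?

For constant rates: P(n)/P(0) = (λ/μ)^n
P(3)/P(0) = (9.9/17.8)^3 = 0.55618^3 = 0.1720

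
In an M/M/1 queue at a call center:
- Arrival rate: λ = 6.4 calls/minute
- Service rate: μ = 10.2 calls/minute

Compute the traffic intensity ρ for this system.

Server utilization: ρ = λ/μ
ρ = 6.4/10.2 = 0.6275
The server is busy 62.75% of the time.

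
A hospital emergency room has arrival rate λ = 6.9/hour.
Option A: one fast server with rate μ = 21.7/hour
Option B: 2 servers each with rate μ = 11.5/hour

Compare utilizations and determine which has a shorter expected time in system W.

Option A: single server μ = 21.7 (M/M/1)
  ρ_A = 6.9/21.7 = 0.3180
  W_A = 1/(μ-λ) = 1/(21.7-6.9) = 1/14.80 = 0.06757

Option B: 2 servers μ = 11.5 (M/M/2)
  ρ_B = λ/(cμ) = 6.9/(2×11.5) = 0.3000
  Offered load a = λ/μ = cρ = 6.9/11.5 = 0.6000
  P₀ = [ Σₙ₌₀^1 aⁿ/n! + a^2/(2!(1-ρ)) ]⁻¹
  Σ = a^0/0! + a^1/1! = 1.0000 + 0.6000 = 1.6000
  a^2/(2!(1-ρ)) = 0.3600/(2 × 0.7000) = 0.2571
  P₀ = 1/(1.6000 + 0.2571) = 0.5385
  Lq = P₀·a^2·ρ / (2!(1-ρ)²) = 0.5385 × 0.3600 × 0.3000 / (2 × 0.4900) = 0.05934
  Wq_B = Lq/λ = 0.05934/6.9 = 0.008600
  W_B = Wq_B + 1/μ = 0.008600 + 0.08696 = 0.09556

Since W_A = 0.06757 < W_B = 0.09556, Option A (single fast server) has the shorter time in system.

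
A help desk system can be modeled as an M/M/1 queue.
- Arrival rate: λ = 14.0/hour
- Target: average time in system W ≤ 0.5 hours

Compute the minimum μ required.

For M/M/1: W = 1/(μ-λ)
Need W ≤ 0.5, so 1/(μ-λ) ≤ 0.5
μ - λ ≥ 1/0.5 = 2.0000
μ ≥ 14.0 + 2.0000 = 16.0000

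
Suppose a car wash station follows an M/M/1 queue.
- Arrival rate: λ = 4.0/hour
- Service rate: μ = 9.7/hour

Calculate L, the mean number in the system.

ρ = λ/μ = 4.0/9.7 = 0.4124
For M/M/1: L = λ/(μ-λ)
L = 4.0/(9.7-4.0) = 4.0/5.70
L = 0.7018 cars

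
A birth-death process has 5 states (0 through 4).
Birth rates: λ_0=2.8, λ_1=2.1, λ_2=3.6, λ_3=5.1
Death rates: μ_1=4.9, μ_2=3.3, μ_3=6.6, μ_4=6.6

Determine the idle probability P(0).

Ratios P(n)/P(0) = (λ₀···λₙ₋₁)/(μ₁···μₙ):
P(1)/P(0) = (2.8)/(4.9) = 0.57143
P(2)/P(0) = (2.8×2.1)/(4.9×3.3) = 0.36364
P(3)/P(0) = (2.8×2.1×3.6)/(4.9×3.3×6.6) = 0.19835
P(4)/P(0) = (2.8×2.1×3.6×5.1)/(4.9×3.3×6.6×6.6) = 0.15327

Normalization: ∑ P(n) = 1
P(0) × (1.0000 + 0.57143 + 0.36364 + 0.19835 + 0.15327) = 1
P(0) × 2.2867 = 1
P(0) = 1/2.2867 = 0.4373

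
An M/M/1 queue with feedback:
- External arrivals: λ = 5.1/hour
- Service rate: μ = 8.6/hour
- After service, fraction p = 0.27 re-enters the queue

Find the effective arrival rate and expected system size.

Effective arrival rate: λ_eff = λ/(1-p) = 5.1/(1-0.27) = 5.1/0.73 = 6.9863
ρ = λ_eff/μ = 6.9863/8.6 = 0.81236
L = ρ/(1-ρ) = 0.81236/(1-0.81236) = 4.3294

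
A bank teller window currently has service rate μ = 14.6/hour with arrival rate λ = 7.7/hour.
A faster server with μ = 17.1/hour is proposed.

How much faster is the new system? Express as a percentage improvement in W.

System 1: ρ₁ = 7.7/14.6 = 0.5274, W₁ = 1/(14.6-7.7) = 0.14493
System 2: ρ₂ = 7.7/17.1 = 0.4503, W₂ = 1/(17.1-7.7) = 0.10638
Improvement: (W₁-W₂)/W₁ = (0.14493-0.10638)/0.14493 = 26.60%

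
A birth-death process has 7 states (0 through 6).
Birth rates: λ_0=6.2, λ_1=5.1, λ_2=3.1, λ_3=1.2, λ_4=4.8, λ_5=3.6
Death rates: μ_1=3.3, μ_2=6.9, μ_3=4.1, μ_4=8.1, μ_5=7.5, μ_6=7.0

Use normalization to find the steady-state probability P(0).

Ratios P(n)/P(0) = (λ₀···λₙ₋₁)/(μ₁···μₙ):
P(1)/P(0) = (6.2)/(3.3) = 1.87879
P(2)/P(0) = (6.2×5.1)/(3.3×6.9) = 1.38867
P(3)/P(0) = (6.2×5.1×3.1)/(3.3×6.9×4.1) = 1.04997
P(4)/P(0) = (6.2×5.1×3.1×1.2)/(3.3×6.9×4.1×8.1) = 0.155551
P(5)/P(0) = (6.2×5.1×3.1×1.2×4.8)/(3.3×6.9×4.1×8.1×7.5) = 0.0995527
P(6)/P(0) = (6.2×5.1×3.1×1.2×4.8×3.6)/(3.3×6.9×4.1×8.1×7.5×7.0) = 0.0511985

Normalization: ∑ P(n) = 1
P(0) × (1.00000 + 1.87879 + 1.38867 + 1.04997 + 0.155551 + 0.0995527 + 0.0511985) = 1
P(0) × 5.6237 = 1
P(0) = 1/5.6237 = 0.1778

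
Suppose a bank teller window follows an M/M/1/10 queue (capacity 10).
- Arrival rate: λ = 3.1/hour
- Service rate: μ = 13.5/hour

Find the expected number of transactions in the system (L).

ρ = λ/μ = 3.1/13.5 = 0.22963
P₀ = (1-ρ)/(1-ρ^(K+1)) = (1-0.22963)/(1-0.22963^11) = 0.7704/1.0000 = 0.7704
P_K = P₀×ρ^K = 0.7704 × 0.22963^10 = 0.7704 × 4.076e-07 = 3.140e-07
L = ρ[1 - (K+1)ρ^K + Kρ^(K+1)] / [(1-ρ)(1-ρ^(K+1))]
L = 0.22963 × (1 - 11×4.076e-07 + 10×9.361e-08) / ((1 - 0.22963) × (1 - 9.361e-08)) = 0.2981 transactions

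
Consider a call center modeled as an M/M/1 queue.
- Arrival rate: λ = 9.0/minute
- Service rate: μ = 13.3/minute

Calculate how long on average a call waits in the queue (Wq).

First, compute utilization: ρ = λ/μ = 9.0/13.3 = 0.6767
For M/M/1: Wq = λ/(μ(μ-λ))
Wq = 9.0/(13.3 × (13.3-9.0))
Wq = 9.0/(13.3 × 4.30)
Wq = 0.1574 minutes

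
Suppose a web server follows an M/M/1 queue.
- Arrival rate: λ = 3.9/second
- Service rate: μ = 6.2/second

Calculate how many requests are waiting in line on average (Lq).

ρ = λ/μ = 3.9/6.2 = 0.6290
For M/M/1: Lq = λ²/(μ(μ-λ))
Lq = 15.21/(6.2 × 2.30)
Lq = 1.0666 requests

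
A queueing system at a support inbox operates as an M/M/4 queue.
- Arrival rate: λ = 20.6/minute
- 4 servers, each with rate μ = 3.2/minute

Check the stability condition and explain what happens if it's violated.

Stability requires ρ = λ/(cμ) < 1
ρ = 20.6/(4 × 3.2) = 20.6/12.80 = 1.6094
Since 1.6094 ≥ 1, the system is UNSTABLE.
Need c > λ/μ = 20.6/3.2 = 6.44.
Minimum servers needed: c = 7.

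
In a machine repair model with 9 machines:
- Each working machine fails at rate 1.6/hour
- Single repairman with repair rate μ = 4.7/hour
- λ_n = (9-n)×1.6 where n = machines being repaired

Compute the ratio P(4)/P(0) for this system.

P(4)/P(0) = ∏_{i=0}^{4-1} λ_i/μ_{i+1}
= (9-0)×1.6/4.7 × (9-1)×1.6/4.7 × (9-2)×1.6/4.7 × (9-3)×1.6/4.7
= 40.6135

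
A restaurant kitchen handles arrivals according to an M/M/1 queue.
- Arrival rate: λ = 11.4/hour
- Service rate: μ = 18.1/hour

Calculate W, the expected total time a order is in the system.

First, compute utilization: ρ = λ/μ = 11.4/18.1 = 0.6298
For M/M/1: W = 1/(μ-λ)
W = 1/(18.1-11.4) = 1/6.70
W = 0.1493 hours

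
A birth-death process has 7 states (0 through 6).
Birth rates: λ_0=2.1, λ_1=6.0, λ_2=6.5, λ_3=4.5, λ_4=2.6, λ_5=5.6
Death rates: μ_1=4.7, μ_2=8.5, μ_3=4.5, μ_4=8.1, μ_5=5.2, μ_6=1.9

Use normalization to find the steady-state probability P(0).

Ratios P(n)/P(0) = (λ₀···λₙ₋₁)/(μ₁···μₙ):
P(1)/P(0) = (2.1)/(4.7) = 0.4468
P(2)/P(0) = (2.1×6.0)/(4.7×8.5) = 0.3154
P(3)/P(0) = (2.1×6.0×6.5)/(4.7×8.5×4.5) = 0.4556
P(4)/P(0) = (2.1×6.0×6.5×4.5)/(4.7×8.5×4.5×8.1) = 0.2531
P(5)/P(0) = (2.1×6.0×6.5×4.5×2.6)/(4.7×8.5×4.5×8.1×5.2) = 0.1265
P(6)/P(0) = (2.1×6.0×6.5×4.5×2.6×5.6)/(4.7×8.5×4.5×8.1×5.2×1.9) = 0.3730

Normalization: ∑ P(n) = 1
P(0) × (1.0000 + 0.4468 + 0.3154 + 0.4556 + 0.2531 + 0.1265 + 0.3730) = 1
P(0) × 2.9704 = 1
P(0) = 1/2.9704 = 0.3367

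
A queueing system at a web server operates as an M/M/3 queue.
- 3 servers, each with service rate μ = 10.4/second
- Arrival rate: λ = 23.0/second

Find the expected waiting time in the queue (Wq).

Traffic intensity: ρ = λ/(cμ) = 23.0/(3×10.4) = 0.7372
Since ρ = 0.7372 < 1, system is stable.
Offered load a = λ/μ = cρ = 23.0/10.4 = 2.2115
P₀ = [ Σₙ₌₀^2 aⁿ/n! + a^3/(3!(1-ρ)) ]⁻¹
Σ = a^0/0! + a^1/1! + a^2/2! = 1.0000 + 2.2115 + 2.4455 = 5.6570
a^3/(3!(1-ρ)) = 10.8164/(6 × 0.26282) = 6.8592
P₀ = 1/(5.6570 + 6.8592) = 0.07990
Lq = P₀·a^3·ρ / (3!(1-ρ)²) = 0.079897 × 10.8164 × 0.73718 / (6 × 0.069075) = 1.5371
Wq = Lq/λ = 1.5371/23.0 = 0.06683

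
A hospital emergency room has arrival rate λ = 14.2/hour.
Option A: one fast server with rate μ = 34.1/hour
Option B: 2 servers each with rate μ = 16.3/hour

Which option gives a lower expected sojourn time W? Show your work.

Option A: single server μ = 34.1 (M/M/1)
  ρ_A = 14.2/34.1 = 0.4164
  W_A = 1/(μ-λ) = 1/(34.1-14.2) = 1/19.90 = 0.05025

Option B: 2 servers μ = 16.3 (M/M/2)
  ρ_B = λ/(cμ) = 14.2/(2×16.3) = 0.4356
  Offered load a = λ/μ = cρ = 14.2/16.3 = 0.8712
  P₀ = [ Σₙ₌₀^1 aⁿ/n! + a^2/(2!(1-ρ)) ]⁻¹
  Σ = a^0/0! + a^1/1! = 1.0000 + 0.8712 = 1.8712
  a^2/(2!(1-ρ)) = 0.7589/(2 × 0.5644) = 0.6723
  P₀ = 1/(1.8712 + 0.6723) = 0.3932
  Lq = P₀·a^2·ρ / (2!(1-ρ)²) = 0.3932 × 0.7589 × 0.4356 / (2 × 0.3186) = 0.2040
  Wq_B = Lq/λ = 0.2040/14.2 = 0.01437
  W_B = Wq_B + 1/μ = 0.01437 + 0.06135 = 0.07572

Since W_A = 0.05025 < W_B = 0.07572, Option A (single fast server) has the shorter time in system.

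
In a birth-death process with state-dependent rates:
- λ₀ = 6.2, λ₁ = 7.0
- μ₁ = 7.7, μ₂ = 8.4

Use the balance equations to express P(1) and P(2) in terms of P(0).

Balance equations:
State 0: λ₀P₀ = μ₁P₁ → P₁ = (λ₀/μ₁)P₀ = (6.2/7.7)P₀ = 0.8052P₀
State 1: P₂ = (λ₀λ₁)/(μ₁μ₂)P₀ = (6.2×7.0)/(7.7×8.4)P₀ = 0.6710P₀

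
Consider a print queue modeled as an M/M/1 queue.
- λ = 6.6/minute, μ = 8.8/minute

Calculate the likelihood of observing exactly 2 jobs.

ρ = λ/μ = 6.6/8.8 = 0.7500
P(n) = (1-ρ)ρⁿ
P(2) = (1-0.7500) × 0.7500^2
P(2) = 0.2500 × 0.5625
P(2) = 0.1406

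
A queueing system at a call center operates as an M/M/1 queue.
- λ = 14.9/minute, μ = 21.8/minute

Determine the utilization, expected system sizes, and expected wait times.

Step 1: ρ = λ/μ = 14.9/21.8 = 0.6835
Step 2: L = λ/(μ-λ) = 14.9/6.90 = 2.1594
Step 3: Lq = λ²/(μ(μ-λ)) = 222.01/(21.8×6.90) = 1.4759
Step 4: W = 1/(μ-λ) = 1/6.90 = 0.144928
Step 5: Wq = λ/(μ(μ-λ)) = 14.9/(21.8×6.90) = 0.09906
Step 6: P(0) = 1-ρ = 0.3165
Verify: L = λW = 14.9×0.144928 = 2.1594 ✔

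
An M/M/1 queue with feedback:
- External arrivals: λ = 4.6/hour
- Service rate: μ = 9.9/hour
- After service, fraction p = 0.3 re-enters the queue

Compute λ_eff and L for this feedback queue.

Effective arrival rate: λ_eff = λ/(1-p) = 4.6/(1-0.3) = 4.6/0.70 = 6.5714
ρ = λ_eff/μ = 6.5714/9.9 = 0.66378
L = ρ/(1-ρ) = 0.66378/(1-0.66378) = 1.9742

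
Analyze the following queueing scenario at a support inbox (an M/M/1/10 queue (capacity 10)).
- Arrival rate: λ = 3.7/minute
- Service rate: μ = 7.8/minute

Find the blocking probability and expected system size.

ρ = λ/μ = 3.7/7.8 = 0.47436
P₀ = (1-ρ)/(1-ρ^(K+1)) = (1-0.47436)/(1-0.47436^11) = 0.5256/0.9997 = 0.5258
P_K = P₀×ρ^K = 0.5258 × 0.47436^10 = 0.5258 × 0.0005769 = 0.0003033
Blocking probability P_10 = 0.0003033 (0.03033%)
L = ρ[1 - (K+1)ρ^K + Kρ^(K+1)] / [(1-ρ)(1-ρ^(K+1))]
L = 0.47436 × (1 - 11×0.0005769 + 10×0.0002736) / ((1 - 0.47436) × (1 - 0.0002736)) = 0.8994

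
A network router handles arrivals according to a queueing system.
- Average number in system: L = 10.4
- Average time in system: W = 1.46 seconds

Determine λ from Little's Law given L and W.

Little's Law: L = λW, so λ = L/W
λ = 10.4/1.46 = 7.1233 packets/second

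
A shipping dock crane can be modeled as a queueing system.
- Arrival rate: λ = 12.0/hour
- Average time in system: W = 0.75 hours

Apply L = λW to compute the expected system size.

Little's Law: L = λW
L = 12.0 × 0.75 = 9.0000 containers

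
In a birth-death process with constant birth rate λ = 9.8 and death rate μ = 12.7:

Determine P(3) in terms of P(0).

For constant rates: P(n)/P(0) = (λ/μ)^n
P(3)/P(0) = (9.8/12.7)^3 = 0.77165^3 = 0.4595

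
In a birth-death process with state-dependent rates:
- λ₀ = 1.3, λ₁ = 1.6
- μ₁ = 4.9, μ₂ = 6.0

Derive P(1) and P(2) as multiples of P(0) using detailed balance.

Balance equations:
State 0: λ₀P₀ = μ₁P₁ → P₁ = (λ₀/μ₁)P₀ = (1.3/4.9)P₀ = 0.2653P₀
State 1: P₂ = (λ₀λ₁)/(μ₁μ₂)P₀ = (1.3×1.6)/(4.9×6.0)P₀ = 0.07075P₀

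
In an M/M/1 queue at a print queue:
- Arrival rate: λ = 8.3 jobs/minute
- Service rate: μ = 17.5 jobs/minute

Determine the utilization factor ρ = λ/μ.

Server utilization: ρ = λ/μ
ρ = 8.3/17.5 = 0.4743
The server is busy 47.43% of the time.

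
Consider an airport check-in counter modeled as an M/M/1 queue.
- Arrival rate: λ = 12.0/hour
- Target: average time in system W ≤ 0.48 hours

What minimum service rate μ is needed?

For M/M/1: W = 1/(μ-λ)
Need W ≤ 0.48, so 1/(μ-λ) ≤ 0.48
μ - λ ≥ 1/0.48 = 2.0833
μ ≥ 12.0 + 2.0833 = 14.0833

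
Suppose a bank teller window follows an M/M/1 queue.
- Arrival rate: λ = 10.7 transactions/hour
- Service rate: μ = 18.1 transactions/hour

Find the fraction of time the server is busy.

Server utilization: ρ = λ/μ
ρ = 10.7/18.1 = 0.5912
The server is busy 59.12% of the time.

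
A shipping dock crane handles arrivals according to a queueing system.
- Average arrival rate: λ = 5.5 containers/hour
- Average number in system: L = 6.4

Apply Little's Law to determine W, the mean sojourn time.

Little's Law: L = λW, so W = L/λ
W = 6.4/5.5 = 1.1636 hours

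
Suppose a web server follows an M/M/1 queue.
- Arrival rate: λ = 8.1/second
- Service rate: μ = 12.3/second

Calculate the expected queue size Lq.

ρ = λ/μ = 8.1/12.3 = 0.6585
For M/M/1: Lq = λ²/(μ(μ-λ))
Lq = 65.61/(12.3 × 4.20)
Lq = 1.2700 requests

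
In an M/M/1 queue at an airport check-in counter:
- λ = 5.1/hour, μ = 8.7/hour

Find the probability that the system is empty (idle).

ρ = λ/μ = 5.1/8.7 = 0.5862
P(0) = 1 - ρ = 1 - 0.5862 = 0.4138
The server is idle 41.38% of the time.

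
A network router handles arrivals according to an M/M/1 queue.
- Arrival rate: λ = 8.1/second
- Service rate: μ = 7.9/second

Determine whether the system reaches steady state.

Stability requires ρ = λ/(cμ) < 1
ρ = 8.1/(1 × 7.9) = 8.1/7.90 = 1.0253
Since 1.0253 ≥ 1, the system is UNSTABLE.
Queue grows without bound. Need μ > λ = 8.1.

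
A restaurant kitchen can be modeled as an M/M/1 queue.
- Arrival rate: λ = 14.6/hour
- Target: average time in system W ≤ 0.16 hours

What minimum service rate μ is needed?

For M/M/1: W = 1/(μ-λ)
Need W ≤ 0.16, so 1/(μ-λ) ≤ 0.16
μ - λ ≥ 1/0.16 = 6.2500
μ ≥ 14.6 + 6.2500 = 20.8500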